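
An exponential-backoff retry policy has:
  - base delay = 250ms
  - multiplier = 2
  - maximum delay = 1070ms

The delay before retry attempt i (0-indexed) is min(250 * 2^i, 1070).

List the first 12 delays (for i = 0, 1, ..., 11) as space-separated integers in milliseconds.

Computing each delay:
  i=0: min(250*2^0, 1070) = 250
  i=1: min(250*2^1, 1070) = 500
  i=2: min(250*2^2, 1070) = 1000
  i=3: min(250*2^3, 1070) = 1070
  i=4: min(250*2^4, 1070) = 1070
  i=5: min(250*2^5, 1070) = 1070
  i=6: min(250*2^6, 1070) = 1070
  i=7: min(250*2^7, 1070) = 1070
  i=8: min(250*2^8, 1070) = 1070
  i=9: min(250*2^9, 1070) = 1070
  i=10: min(250*2^10, 1070) = 1070
  i=11: min(250*2^11, 1070) = 1070

Answer: 250 500 1000 1070 1070 1070 1070 1070 1070 1070 1070 1070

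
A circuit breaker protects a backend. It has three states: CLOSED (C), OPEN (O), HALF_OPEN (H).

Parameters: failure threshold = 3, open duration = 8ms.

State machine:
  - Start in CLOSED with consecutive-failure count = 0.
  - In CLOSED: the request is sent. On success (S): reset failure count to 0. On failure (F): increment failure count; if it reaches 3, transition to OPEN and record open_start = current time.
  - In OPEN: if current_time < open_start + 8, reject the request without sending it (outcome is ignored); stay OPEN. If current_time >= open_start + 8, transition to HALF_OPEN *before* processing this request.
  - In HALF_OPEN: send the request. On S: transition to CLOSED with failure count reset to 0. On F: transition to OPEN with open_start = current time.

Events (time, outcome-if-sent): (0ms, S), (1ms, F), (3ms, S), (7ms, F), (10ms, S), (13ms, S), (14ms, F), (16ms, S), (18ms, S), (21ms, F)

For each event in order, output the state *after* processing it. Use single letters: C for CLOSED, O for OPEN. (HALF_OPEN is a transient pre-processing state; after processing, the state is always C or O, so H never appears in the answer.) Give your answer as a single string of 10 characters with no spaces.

State after each event:
  event#1 t=0ms outcome=S: state=CLOSED
  event#2 t=1ms outcome=F: state=CLOSED
  event#3 t=3ms outcome=S: state=CLOSED
  event#4 t=7ms outcome=F: state=CLOSED
  event#5 t=10ms outcome=S: state=CLOSED
  event#6 t=13ms outcome=S: state=CLOSED
  event#7 t=14ms outcome=F: state=CLOSED
  event#8 t=16ms outcome=S: state=CLOSED
  event#9 t=18ms outcome=S: state=CLOSED
  event#10 t=21ms outcome=F: state=CLOSED

Answer: CCCCCCCCCC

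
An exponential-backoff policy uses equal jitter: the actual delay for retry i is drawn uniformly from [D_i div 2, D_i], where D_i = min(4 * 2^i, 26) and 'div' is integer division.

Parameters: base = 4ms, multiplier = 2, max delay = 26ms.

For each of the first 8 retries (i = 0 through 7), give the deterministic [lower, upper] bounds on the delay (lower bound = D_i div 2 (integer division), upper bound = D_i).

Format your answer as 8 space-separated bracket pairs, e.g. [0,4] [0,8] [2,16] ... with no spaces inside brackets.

Computing bounds per retry:
  i=0: D_i=min(4*2^0,26)=4, bounds=[2,4]
  i=1: D_i=min(4*2^1,26)=8, bounds=[4,8]
  i=2: D_i=min(4*2^2,26)=16, bounds=[8,16]
  i=3: D_i=min(4*2^3,26)=26, bounds=[13,26]
  i=4: D_i=min(4*2^4,26)=26, bounds=[13,26]
  i=5: D_i=min(4*2^5,26)=26, bounds=[13,26]
  i=6: D_i=min(4*2^6,26)=26, bounds=[13,26]
  i=7: D_i=min(4*2^7,26)=26, bounds=[13,26]

Answer: [2,4] [4,8] [8,16] [13,26] [13,26] [13,26] [13,26] [13,26]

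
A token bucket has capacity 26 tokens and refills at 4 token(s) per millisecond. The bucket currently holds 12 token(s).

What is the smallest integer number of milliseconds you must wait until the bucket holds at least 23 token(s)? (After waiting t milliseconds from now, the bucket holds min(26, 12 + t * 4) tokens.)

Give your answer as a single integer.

Answer: 3

Derivation:
Need 12 + t * 4 >= 23, so t >= 11/4.
Smallest integer t = ceil(11/4) = 3.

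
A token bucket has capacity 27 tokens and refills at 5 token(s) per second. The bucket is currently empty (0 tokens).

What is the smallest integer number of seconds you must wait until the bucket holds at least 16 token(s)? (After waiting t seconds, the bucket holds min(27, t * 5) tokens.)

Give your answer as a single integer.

Need t * 5 >= 16, so t >= 16/5.
Smallest integer t = ceil(16/5) = 4.

Answer: 4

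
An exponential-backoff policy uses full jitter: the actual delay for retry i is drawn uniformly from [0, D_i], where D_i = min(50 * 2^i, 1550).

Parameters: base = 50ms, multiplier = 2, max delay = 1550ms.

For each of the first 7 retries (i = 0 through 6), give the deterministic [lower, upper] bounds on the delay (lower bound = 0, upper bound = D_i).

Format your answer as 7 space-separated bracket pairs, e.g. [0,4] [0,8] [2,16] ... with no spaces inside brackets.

Computing bounds per retry:
  i=0: D_i=min(50*2^0,1550)=50, bounds=[0,50]
  i=1: D_i=min(50*2^1,1550)=100, bounds=[0,100]
  i=2: D_i=min(50*2^2,1550)=200, bounds=[0,200]
  i=3: D_i=min(50*2^3,1550)=400, bounds=[0,400]
  i=4: D_i=min(50*2^4,1550)=800, bounds=[0,800]
  i=5: D_i=min(50*2^5,1550)=1550, bounds=[0,1550]
  i=6: D_i=min(50*2^6,1550)=1550, bounds=[0,1550]

Answer: [0,50] [0,100] [0,200] [0,400] [0,800] [0,1550] [0,1550]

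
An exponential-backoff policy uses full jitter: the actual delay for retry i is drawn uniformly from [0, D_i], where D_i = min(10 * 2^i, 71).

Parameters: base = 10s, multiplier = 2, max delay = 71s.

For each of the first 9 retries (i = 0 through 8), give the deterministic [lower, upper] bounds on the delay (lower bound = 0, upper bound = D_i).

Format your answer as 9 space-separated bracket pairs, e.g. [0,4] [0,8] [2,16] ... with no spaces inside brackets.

Computing bounds per retry:
  i=0: D_i=min(10*2^0,71)=10, bounds=[0,10]
  i=1: D_i=min(10*2^1,71)=20, bounds=[0,20]
  i=2: D_i=min(10*2^2,71)=40, bounds=[0,40]
  i=3: D_i=min(10*2^3,71)=71, bounds=[0,71]
  i=4: D_i=min(10*2^4,71)=71, bounds=[0,71]
  i=5: D_i=min(10*2^5,71)=71, bounds=[0,71]
  i=6: D_i=min(10*2^6,71)=71, bounds=[0,71]
  i=7: D_i=min(10*2^7,71)=71, bounds=[0,71]
  i=8: D_i=min(10*2^8,71)=71, bounds=[0,71]

Answer: [0,10] [0,20] [0,40] [0,71] [0,71] [0,71] [0,71] [0,71] [0,71]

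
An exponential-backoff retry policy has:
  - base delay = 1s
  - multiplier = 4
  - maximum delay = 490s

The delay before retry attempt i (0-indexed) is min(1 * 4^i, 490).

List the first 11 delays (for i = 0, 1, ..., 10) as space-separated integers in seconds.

Computing each delay:
  i=0: min(1*4^0, 490) = 1
  i=1: min(1*4^1, 490) = 4
  i=2: min(1*4^2, 490) = 16
  i=3: min(1*4^3, 490) = 64
  i=4: min(1*4^4, 490) = 256
  i=5: min(1*4^5, 490) = 490
  i=6: min(1*4^6, 490) = 490
  i=7: min(1*4^7, 490) = 490
  i=8: min(1*4^8, 490) = 490
  i=9: min(1*4^9, 490) = 490
  i=10: min(1*4^10, 490) = 490

Answer: 1 4 16 64 256 490 490 490 490 490 490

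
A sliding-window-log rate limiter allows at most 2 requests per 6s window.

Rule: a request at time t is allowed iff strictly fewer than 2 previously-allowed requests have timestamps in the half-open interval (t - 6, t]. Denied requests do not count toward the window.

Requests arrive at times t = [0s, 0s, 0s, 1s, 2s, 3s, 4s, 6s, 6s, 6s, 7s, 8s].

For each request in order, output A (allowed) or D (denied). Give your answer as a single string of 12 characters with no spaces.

Tracking allowed requests in the window:
  req#1 t=0s: ALLOW
  req#2 t=0s: ALLOW
  req#3 t=0s: DENY
  req#4 t=1s: DENY
  req#5 t=2s: DENY
  req#6 t=3s: DENY
  req#7 t=4s: DENY
  req#8 t=6s: ALLOW
  req#9 t=6s: ALLOW
  req#10 t=6s: DENY
  req#11 t=7s: DENY
  req#12 t=8s: DENY

Answer: AADDDDDAADDD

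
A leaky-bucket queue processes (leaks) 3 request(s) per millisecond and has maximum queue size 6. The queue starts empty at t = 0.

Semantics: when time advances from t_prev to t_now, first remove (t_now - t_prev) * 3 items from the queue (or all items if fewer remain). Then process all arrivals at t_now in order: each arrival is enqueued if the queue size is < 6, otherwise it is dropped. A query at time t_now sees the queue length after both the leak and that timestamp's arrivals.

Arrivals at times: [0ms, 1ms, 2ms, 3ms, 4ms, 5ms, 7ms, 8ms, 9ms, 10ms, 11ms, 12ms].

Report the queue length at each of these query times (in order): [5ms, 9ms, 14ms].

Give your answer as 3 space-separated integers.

Queue lengths at query times:
  query t=5ms: backlog = 1
  query t=9ms: backlog = 1
  query t=14ms: backlog = 0

Answer: 1 1 0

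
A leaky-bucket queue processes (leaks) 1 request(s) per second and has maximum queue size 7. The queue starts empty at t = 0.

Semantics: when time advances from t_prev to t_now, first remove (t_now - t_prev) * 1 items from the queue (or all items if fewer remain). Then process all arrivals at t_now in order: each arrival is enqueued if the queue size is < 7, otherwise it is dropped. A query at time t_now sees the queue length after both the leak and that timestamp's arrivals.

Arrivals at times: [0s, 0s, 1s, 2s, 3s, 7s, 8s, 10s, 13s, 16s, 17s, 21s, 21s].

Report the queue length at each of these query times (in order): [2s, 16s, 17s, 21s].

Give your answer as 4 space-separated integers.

Queue lengths at query times:
  query t=2s: backlog = 2
  query t=16s: backlog = 1
  query t=17s: backlog = 1
  query t=21s: backlog = 2

Answer: 2 1 1 2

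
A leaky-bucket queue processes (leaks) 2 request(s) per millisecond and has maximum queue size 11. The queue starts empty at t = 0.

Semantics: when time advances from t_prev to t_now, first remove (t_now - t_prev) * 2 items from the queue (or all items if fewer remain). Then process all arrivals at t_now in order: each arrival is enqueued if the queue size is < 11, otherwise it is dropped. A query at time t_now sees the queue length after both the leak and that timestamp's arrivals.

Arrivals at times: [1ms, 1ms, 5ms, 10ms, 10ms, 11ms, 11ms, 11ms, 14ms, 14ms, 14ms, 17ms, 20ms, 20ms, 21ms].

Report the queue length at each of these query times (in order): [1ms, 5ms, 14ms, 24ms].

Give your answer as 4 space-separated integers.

Queue lengths at query times:
  query t=1ms: backlog = 2
  query t=5ms: backlog = 1
  query t=14ms: backlog = 3
  query t=24ms: backlog = 0

Answer: 2 1 3 0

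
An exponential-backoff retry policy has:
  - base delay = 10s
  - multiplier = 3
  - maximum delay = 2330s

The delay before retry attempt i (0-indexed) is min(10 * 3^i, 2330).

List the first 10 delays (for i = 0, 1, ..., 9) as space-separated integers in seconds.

Computing each delay:
  i=0: min(10*3^0, 2330) = 10
  i=1: min(10*3^1, 2330) = 30
  i=2: min(10*3^2, 2330) = 90
  i=3: min(10*3^3, 2330) = 270
  i=4: min(10*3^4, 2330) = 810
  i=5: min(10*3^5, 2330) = 2330
  i=6: min(10*3^6, 2330) = 2330
  i=7: min(10*3^7, 2330) = 2330
  i=8: min(10*3^8, 2330) = 2330
  i=9: min(10*3^9, 2330) = 2330

Answer: 10 30 90 270 810 2330 2330 2330 2330 2330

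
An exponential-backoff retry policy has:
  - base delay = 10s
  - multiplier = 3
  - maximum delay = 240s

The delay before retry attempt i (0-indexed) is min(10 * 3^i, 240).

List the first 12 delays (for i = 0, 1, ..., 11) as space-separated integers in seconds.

Computing each delay:
  i=0: min(10*3^0, 240) = 10
  i=1: min(10*3^1, 240) = 30
  i=2: min(10*3^2, 240) = 90
  i=3: min(10*3^3, 240) = 240
  i=4: min(10*3^4, 240) = 240
  i=5: min(10*3^5, 240) = 240
  i=6: min(10*3^6, 240) = 240
  i=7: min(10*3^7, 240) = 240
  i=8: min(10*3^8, 240) = 240
  i=9: min(10*3^9, 240) = 240
  i=10: min(10*3^10, 240) = 240
  i=11: min(10*3^11, 240) = 240

Answer: 10 30 90 240 240 240 240 240 240 240 240 240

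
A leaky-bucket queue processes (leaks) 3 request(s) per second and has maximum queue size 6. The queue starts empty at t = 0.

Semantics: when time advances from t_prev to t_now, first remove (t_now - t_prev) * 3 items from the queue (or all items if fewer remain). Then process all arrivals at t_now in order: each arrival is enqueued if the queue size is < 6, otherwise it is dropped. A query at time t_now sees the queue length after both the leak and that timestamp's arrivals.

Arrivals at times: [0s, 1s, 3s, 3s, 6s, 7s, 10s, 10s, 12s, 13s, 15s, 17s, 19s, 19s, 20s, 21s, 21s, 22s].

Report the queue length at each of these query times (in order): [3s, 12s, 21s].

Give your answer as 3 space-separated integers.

Queue lengths at query times:
  query t=3s: backlog = 2
  query t=12s: backlog = 1
  query t=21s: backlog = 2

Answer: 2 1 2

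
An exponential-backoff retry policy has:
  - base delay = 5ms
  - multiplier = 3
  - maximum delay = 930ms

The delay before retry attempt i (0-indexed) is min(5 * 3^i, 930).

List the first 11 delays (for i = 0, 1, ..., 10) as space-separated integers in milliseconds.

Computing each delay:
  i=0: min(5*3^0, 930) = 5
  i=1: min(5*3^1, 930) = 15
  i=2: min(5*3^2, 930) = 45
  i=3: min(5*3^3, 930) = 135
  i=4: min(5*3^4, 930) = 405
  i=5: min(5*3^5, 930) = 930
  i=6: min(5*3^6, 930) = 930
  i=7: min(5*3^7, 930) = 930
  i=8: min(5*3^8, 930) = 930
  i=9: min(5*3^9, 930) = 930
  i=10: min(5*3^10, 930) = 930

Answer: 5 15 45 135 405 930 930 930 930 930 930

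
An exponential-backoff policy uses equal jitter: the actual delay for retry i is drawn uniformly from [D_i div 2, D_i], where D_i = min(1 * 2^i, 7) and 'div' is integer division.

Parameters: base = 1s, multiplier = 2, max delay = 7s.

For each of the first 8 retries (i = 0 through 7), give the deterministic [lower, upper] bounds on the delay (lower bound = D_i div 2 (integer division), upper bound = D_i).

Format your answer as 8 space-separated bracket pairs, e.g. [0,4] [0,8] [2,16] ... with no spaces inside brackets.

Computing bounds per retry:
  i=0: D_i=min(1*2^0,7)=1, bounds=[0,1]
  i=1: D_i=min(1*2^1,7)=2, bounds=[1,2]
  i=2: D_i=min(1*2^2,7)=4, bounds=[2,4]
  i=3: D_i=min(1*2^3,7)=7, bounds=[3,7]
  i=4: D_i=min(1*2^4,7)=7, bounds=[3,7]
  i=5: D_i=min(1*2^5,7)=7, bounds=[3,7]
  i=6: D_i=min(1*2^6,7)=7, bounds=[3,7]
  i=7: D_i=min(1*2^7,7)=7, bounds=[3,7]

Answer: [0,1] [1,2] [2,4] [3,7] [3,7] [3,7] [3,7] [3,7]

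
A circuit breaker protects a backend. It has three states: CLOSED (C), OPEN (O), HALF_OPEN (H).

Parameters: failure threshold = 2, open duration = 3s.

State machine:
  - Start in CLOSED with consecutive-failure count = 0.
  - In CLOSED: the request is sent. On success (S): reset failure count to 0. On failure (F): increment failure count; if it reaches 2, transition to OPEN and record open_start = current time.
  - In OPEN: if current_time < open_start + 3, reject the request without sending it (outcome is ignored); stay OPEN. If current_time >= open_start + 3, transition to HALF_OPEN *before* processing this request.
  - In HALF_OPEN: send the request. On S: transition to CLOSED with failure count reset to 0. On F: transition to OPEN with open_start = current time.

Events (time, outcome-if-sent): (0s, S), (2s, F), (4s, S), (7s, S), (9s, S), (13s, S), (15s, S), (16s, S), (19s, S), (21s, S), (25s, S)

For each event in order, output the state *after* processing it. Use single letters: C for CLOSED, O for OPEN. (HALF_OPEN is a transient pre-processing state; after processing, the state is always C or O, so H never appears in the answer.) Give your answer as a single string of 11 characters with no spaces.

Answer: CCCCCCCCCCC

Derivation:
State after each event:
  event#1 t=0s outcome=S: state=CLOSED
  event#2 t=2s outcome=F: state=CLOSED
  event#3 t=4s outcome=S: state=CLOSED
  event#4 t=7s outcome=S: state=CLOSED
  event#5 t=9s outcome=S: state=CLOSED
  event#6 t=13s outcome=S: state=CLOSED
  event#7 t=15s outcome=S: state=CLOSED
  event#8 t=16s outcome=S: state=CLOSED
  event#9 t=19s outcome=S: state=CLOSED
  event#10 t=21s outcome=S: state=CLOSED
  event#11 t=25s outcome=S: state=CLOSED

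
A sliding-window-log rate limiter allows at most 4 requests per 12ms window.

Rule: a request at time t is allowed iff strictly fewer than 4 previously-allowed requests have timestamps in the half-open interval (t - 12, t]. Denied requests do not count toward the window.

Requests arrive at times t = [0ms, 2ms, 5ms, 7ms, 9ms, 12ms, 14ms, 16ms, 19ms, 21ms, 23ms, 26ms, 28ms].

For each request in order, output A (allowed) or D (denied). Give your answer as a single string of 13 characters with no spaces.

Answer: AAAADAADAADAA

Derivation:
Tracking allowed requests in the window:
  req#1 t=0ms: ALLOW
  req#2 t=2ms: ALLOW
  req#3 t=5ms: ALLOW
  req#4 t=7ms: ALLOW
  req#5 t=9ms: DENY
  req#6 t=12ms: ALLOW
  req#7 t=14ms: ALLOW
  req#8 t=16ms: DENY
  req#9 t=19ms: ALLOW
  req#10 t=21ms: ALLOW
  req#11 t=23ms: DENY
  req#12 t=26ms: ALLOW
  req#13 t=28ms: ALLOW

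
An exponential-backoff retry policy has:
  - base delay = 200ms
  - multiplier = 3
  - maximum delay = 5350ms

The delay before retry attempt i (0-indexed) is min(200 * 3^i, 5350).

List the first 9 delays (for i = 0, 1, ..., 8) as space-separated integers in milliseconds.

Answer: 200 600 1800 5350 5350 5350 5350 5350 5350

Derivation:
Computing each delay:
  i=0: min(200*3^0, 5350) = 200
  i=1: min(200*3^1, 5350) = 600
  i=2: min(200*3^2, 5350) = 1800
  i=3: min(200*3^3, 5350) = 5350
  i=4: min(200*3^4, 5350) = 5350
  i=5: min(200*3^5, 5350) = 5350
  i=6: min(200*3^6, 5350) = 5350
  i=7: min(200*3^7, 5350) = 5350
  i=8: min(200*3^8, 5350) = 5350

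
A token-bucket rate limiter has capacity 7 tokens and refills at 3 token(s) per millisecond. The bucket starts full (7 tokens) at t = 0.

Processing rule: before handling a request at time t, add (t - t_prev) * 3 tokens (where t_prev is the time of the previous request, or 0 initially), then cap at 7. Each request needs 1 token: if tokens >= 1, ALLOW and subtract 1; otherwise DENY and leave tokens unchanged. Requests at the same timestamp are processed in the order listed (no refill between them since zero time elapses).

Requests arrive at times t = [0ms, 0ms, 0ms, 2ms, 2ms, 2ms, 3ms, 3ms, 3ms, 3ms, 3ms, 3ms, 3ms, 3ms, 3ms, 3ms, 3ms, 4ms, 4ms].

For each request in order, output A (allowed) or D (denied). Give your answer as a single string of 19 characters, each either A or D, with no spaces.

Answer: AAAAAAAAAAAAADDDDAA

Derivation:
Simulating step by step:
  req#1 t=0ms: ALLOW
  req#2 t=0ms: ALLOW
  req#3 t=0ms: ALLOW
  req#4 t=2ms: ALLOW
  req#5 t=2ms: ALLOW
  req#6 t=2ms: ALLOW
  req#7 t=3ms: ALLOW
  req#8 t=3ms: ALLOW
  req#9 t=3ms: ALLOW
  req#10 t=3ms: ALLOW
  req#11 t=3ms: ALLOW
  req#12 t=3ms: ALLOW
  req#13 t=3ms: ALLOW
  req#14 t=3ms: DENY
  req#15 t=3ms: DENY
  req#16 t=3ms: DENY
  req#17 t=3ms: DENY
  req#18 t=4ms: ALLOW
  req#19 t=4ms: ALLOW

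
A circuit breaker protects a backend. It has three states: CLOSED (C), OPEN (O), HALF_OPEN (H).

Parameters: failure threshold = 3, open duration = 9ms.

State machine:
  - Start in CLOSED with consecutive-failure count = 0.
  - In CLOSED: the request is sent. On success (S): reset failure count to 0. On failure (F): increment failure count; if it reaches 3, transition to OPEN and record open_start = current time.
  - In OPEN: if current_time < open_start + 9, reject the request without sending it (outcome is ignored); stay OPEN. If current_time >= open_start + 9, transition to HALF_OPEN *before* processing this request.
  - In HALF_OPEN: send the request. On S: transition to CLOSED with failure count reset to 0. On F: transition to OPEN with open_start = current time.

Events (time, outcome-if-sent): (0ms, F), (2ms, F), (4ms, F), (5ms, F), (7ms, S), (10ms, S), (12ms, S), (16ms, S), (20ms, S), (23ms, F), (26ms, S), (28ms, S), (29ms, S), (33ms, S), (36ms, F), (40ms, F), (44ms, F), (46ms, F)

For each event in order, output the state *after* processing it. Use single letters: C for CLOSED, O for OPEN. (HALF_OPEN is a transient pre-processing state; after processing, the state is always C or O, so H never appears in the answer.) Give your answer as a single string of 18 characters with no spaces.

State after each event:
  event#1 t=0ms outcome=F: state=CLOSED
  event#2 t=2ms outcome=F: state=CLOSED
  event#3 t=4ms outcome=F: state=OPEN
  event#4 t=5ms outcome=F: state=OPEN
  event#5 t=7ms outcome=S: state=OPEN
  event#6 t=10ms outcome=S: state=OPEN
  event#7 t=12ms outcome=S: state=OPEN
  event#8 t=16ms outcome=S: state=CLOSED
  event#9 t=20ms outcome=S: state=CLOSED
  event#10 t=23ms outcome=F: state=CLOSED
  event#11 t=26ms outcome=S: state=CLOSED
  event#12 t=28ms outcome=S: state=CLOSED
  event#13 t=29ms outcome=S: state=CLOSED
  event#14 t=33ms outcome=S: state=CLOSED
  event#15 t=36ms outcome=F: state=CLOSED
  event#16 t=40ms outcome=F: state=CLOSED
  event#17 t=44ms outcome=F: state=OPEN
  event#18 t=46ms outcome=F: state=OPEN

Answer: CCOOOOOCCCCCCCCCOO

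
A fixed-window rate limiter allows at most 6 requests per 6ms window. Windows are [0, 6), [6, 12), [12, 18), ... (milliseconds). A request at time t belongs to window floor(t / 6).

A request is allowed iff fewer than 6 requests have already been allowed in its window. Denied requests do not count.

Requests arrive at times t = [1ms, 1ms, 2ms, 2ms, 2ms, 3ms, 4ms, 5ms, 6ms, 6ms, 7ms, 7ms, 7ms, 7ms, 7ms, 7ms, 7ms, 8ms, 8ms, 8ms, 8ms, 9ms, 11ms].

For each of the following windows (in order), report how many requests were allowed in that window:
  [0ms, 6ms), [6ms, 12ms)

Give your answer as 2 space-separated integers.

Answer: 6 6

Derivation:
Processing requests:
  req#1 t=1ms (window 0): ALLOW
  req#2 t=1ms (window 0): ALLOW
  req#3 t=2ms (window 0): ALLOW
  req#4 t=2ms (window 0): ALLOW
  req#5 t=2ms (window 0): ALLOW
  req#6 t=3ms (window 0): ALLOW
  req#7 t=4ms (window 0): DENY
  req#8 t=5ms (window 0): DENY
  req#9 t=6ms (window 1): ALLOW
  req#10 t=6ms (window 1): ALLOW
  req#11 t=7ms (window 1): ALLOW
  req#12 t=7ms (window 1): ALLOW
  req#13 t=7ms (window 1): ALLOW
  req#14 t=7ms (window 1): ALLOW
  req#15 t=7ms (window 1): DENY
  req#16 t=7ms (window 1): DENY
  req#17 t=7ms (window 1): DENY
  req#18 t=8ms (window 1): DENY
  req#19 t=8ms (window 1): DENY
  req#20 t=8ms (window 1): DENY
  req#21 t=8ms (window 1): DENY
  req#22 t=9ms (window 1): DENY
  req#23 t=11ms (window 1): DENY

Allowed counts by window: 6 6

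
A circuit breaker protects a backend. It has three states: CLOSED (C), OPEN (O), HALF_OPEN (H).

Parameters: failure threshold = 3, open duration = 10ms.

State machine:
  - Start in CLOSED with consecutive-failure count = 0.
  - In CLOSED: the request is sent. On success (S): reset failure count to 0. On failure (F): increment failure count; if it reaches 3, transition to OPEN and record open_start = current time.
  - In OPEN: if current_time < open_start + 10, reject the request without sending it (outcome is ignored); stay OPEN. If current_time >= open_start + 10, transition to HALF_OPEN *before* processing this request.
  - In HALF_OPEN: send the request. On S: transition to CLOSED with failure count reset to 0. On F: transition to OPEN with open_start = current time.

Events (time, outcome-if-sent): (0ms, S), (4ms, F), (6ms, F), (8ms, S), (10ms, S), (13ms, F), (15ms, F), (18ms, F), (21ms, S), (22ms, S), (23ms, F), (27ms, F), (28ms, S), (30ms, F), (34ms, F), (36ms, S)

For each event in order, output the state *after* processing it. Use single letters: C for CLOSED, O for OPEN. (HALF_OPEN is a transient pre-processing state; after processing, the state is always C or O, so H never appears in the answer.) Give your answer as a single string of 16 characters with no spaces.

Answer: CCCCCCCOOOOOCCCC

Derivation:
State after each event:
  event#1 t=0ms outcome=S: state=CLOSED
  event#2 t=4ms outcome=F: state=CLOSED
  event#3 t=6ms outcome=F: state=CLOSED
  event#4 t=8ms outcome=S: state=CLOSED
  event#5 t=10ms outcome=S: state=CLOSED
  event#6 t=13ms outcome=F: state=CLOSED
  event#7 t=15ms outcome=F: state=CLOSED
  event#8 t=18ms outcome=F: state=OPEN
  event#9 t=21ms outcome=S: state=OPEN
  event#10 t=22ms outcome=S: state=OPEN
  event#11 t=23ms outcome=F: state=OPEN
  event#12 t=27ms outcome=F: state=OPEN
  event#13 t=28ms outcome=S: state=CLOSED
  event#14 t=30ms outcome=F: state=CLOSED
  event#15 t=34ms outcome=F: state=CLOSED
  event#16 t=36ms outcome=S: state=CLOSED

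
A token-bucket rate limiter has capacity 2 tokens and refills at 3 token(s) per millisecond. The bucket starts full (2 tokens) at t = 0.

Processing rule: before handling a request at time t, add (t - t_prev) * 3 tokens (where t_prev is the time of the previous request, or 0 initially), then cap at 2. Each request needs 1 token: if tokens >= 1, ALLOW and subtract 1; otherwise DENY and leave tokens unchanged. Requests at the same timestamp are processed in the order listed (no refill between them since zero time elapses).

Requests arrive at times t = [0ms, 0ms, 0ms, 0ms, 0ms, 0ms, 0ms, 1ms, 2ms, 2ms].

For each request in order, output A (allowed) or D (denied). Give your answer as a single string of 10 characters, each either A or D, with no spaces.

Simulating step by step:
  req#1 t=0ms: ALLOW
  req#2 t=0ms: ALLOW
  req#3 t=0ms: DENY
  req#4 t=0ms: DENY
  req#5 t=0ms: DENY
  req#6 t=0ms: DENY
  req#7 t=0ms: DENY
  req#8 t=1ms: ALLOW
  req#9 t=2ms: ALLOW
  req#10 t=2ms: ALLOW

Answer: AADDDDDAAA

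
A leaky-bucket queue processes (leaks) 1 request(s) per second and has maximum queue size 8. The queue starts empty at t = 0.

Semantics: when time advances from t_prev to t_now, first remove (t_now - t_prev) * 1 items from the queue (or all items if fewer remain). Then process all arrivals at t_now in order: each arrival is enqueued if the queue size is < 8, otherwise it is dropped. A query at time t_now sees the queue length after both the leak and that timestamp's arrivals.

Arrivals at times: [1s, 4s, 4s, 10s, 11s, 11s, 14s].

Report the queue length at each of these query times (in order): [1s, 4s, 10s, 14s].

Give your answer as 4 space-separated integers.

Queue lengths at query times:
  query t=1s: backlog = 1
  query t=4s: backlog = 2
  query t=10s: backlog = 1
  query t=14s: backlog = 1

Answer: 1 2 1 1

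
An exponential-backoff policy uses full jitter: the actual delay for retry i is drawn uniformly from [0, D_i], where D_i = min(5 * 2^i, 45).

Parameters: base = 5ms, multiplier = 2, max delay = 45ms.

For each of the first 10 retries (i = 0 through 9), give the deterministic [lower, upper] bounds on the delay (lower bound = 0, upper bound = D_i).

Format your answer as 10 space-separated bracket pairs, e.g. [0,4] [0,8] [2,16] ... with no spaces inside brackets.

Answer: [0,5] [0,10] [0,20] [0,40] [0,45] [0,45] [0,45] [0,45] [0,45] [0,45]

Derivation:
Computing bounds per retry:
  i=0: D_i=min(5*2^0,45)=5, bounds=[0,5]
  i=1: D_i=min(5*2^1,45)=10, bounds=[0,10]
  i=2: D_i=min(5*2^2,45)=20, bounds=[0,20]
  i=3: D_i=min(5*2^3,45)=40, bounds=[0,40]
  i=4: D_i=min(5*2^4,45)=45, bounds=[0,45]
  i=5: D_i=min(5*2^5,45)=45, bounds=[0,45]
  i=6: D_i=min(5*2^6,45)=45, bounds=[0,45]
  i=7: D_i=min(5*2^7,45)=45, bounds=[0,45]
  i=8: D_i=min(5*2^8,45)=45, bounds=[0,45]
  i=9: D_i=min(5*2^9,45)=45, bounds=[0,45]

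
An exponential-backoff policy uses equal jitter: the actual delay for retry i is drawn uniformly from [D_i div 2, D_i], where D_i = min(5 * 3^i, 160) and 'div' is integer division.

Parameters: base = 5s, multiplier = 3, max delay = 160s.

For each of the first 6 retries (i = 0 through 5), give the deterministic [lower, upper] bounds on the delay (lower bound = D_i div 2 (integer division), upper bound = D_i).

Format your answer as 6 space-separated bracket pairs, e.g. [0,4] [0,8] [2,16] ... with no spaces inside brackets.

Computing bounds per retry:
  i=0: D_i=min(5*3^0,160)=5, bounds=[2,5]
  i=1: D_i=min(5*3^1,160)=15, bounds=[7,15]
  i=2: D_i=min(5*3^2,160)=45, bounds=[22,45]
  i=3: D_i=min(5*3^3,160)=135, bounds=[67,135]
  i=4: D_i=min(5*3^4,160)=160, bounds=[80,160]
  i=5: D_i=min(5*3^5,160)=160, bounds=[80,160]

Answer: [2,5] [7,15] [22,45] [67,135] [80,160] [80,160]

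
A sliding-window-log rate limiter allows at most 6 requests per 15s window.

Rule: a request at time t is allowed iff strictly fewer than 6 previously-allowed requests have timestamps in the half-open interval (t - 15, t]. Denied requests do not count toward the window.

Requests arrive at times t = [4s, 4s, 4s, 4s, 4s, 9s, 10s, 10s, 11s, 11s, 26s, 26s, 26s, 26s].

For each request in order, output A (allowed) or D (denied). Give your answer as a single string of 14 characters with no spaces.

Answer: AAAAAADDDDAAAA

Derivation:
Tracking allowed requests in the window:
  req#1 t=4s: ALLOW
  req#2 t=4s: ALLOW
  req#3 t=4s: ALLOW
  req#4 t=4s: ALLOW
  req#5 t=4s: ALLOW
  req#6 t=9s: ALLOW
  req#7 t=10s: DENY
  req#8 t=10s: DENY
  req#9 t=11s: DENY
  req#10 t=11s: DENY
  req#11 t=26s: ALLOW
  req#12 t=26s: ALLOW
  req#13 t=26s: ALLOW
  req#14 t=26s: ALLOW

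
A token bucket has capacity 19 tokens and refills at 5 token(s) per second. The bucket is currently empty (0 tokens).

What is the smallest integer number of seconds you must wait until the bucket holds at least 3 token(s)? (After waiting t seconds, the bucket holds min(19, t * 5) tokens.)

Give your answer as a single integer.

Need t * 5 >= 3, so t >= 3/5.
Smallest integer t = ceil(3/5) = 1.

Answer: 1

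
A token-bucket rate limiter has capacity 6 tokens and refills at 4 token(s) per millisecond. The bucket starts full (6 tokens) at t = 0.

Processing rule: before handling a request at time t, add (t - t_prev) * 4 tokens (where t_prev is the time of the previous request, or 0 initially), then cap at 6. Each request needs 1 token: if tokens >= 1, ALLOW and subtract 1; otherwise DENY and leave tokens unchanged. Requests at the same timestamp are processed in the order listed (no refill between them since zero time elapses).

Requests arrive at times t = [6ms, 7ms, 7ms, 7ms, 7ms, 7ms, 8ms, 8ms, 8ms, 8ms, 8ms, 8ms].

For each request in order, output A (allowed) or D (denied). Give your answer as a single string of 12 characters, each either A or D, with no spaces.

Simulating step by step:
  req#1 t=6ms: ALLOW
  req#2 t=7ms: ALLOW
  req#3 t=7ms: ALLOW
  req#4 t=7ms: ALLOW
  req#5 t=7ms: ALLOW
  req#6 t=7ms: ALLOW
  req#7 t=8ms: ALLOW
  req#8 t=8ms: ALLOW
  req#9 t=8ms: ALLOW
  req#10 t=8ms: ALLOW
  req#11 t=8ms: ALLOW
  req#12 t=8ms: DENY

Answer: AAAAAAAAAAAD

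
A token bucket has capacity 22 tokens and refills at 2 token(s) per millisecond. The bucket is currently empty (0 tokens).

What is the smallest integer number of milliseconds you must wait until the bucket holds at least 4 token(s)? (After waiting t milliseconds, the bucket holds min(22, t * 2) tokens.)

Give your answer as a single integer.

Need t * 2 >= 4, so t >= 4/2.
Smallest integer t = ceil(4/2) = 2.

Answer: 2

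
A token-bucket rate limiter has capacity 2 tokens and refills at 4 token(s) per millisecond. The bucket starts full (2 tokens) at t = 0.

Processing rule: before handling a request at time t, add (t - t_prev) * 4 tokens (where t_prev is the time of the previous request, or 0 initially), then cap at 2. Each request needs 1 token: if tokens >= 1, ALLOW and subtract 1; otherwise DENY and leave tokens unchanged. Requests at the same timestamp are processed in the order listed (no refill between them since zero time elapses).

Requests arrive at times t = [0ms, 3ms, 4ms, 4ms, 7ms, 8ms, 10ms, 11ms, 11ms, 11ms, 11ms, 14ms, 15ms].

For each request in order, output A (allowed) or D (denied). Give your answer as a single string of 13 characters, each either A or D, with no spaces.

Answer: AAAAAAAAADDAA

Derivation:
Simulating step by step:
  req#1 t=0ms: ALLOW
  req#2 t=3ms: ALLOW
  req#3 t=4ms: ALLOW
  req#4 t=4ms: ALLOW
  req#5 t=7ms: ALLOW
  req#6 t=8ms: ALLOW
  req#7 t=10ms: ALLOW
  req#8 t=11ms: ALLOW
  req#9 t=11ms: ALLOW
  req#10 t=11ms: DENY
  req#11 t=11ms: DENY
  req#12 t=14ms: ALLOW
  req#13 t=15ms: ALLOW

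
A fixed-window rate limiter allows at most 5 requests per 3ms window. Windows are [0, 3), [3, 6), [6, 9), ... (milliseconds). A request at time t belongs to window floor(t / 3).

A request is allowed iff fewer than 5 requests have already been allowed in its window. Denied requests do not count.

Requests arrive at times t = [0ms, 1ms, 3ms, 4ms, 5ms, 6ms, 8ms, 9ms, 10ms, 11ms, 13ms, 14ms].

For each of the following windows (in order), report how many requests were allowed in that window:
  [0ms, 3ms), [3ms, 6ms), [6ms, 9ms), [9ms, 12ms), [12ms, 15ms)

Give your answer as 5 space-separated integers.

Answer: 2 3 2 3 2

Derivation:
Processing requests:
  req#1 t=0ms (window 0): ALLOW
  req#2 t=1ms (window 0): ALLOW
  req#3 t=3ms (window 1): ALLOW
  req#4 t=4ms (window 1): ALLOW
  req#5 t=5ms (window 1): ALLOW
  req#6 t=6ms (window 2): ALLOW
  req#7 t=8ms (window 2): ALLOW
  req#8 t=9ms (window 3): ALLOW
  req#9 t=10ms (window 3): ALLOW
  req#10 t=11ms (window 3): ALLOW
  req#11 t=13ms (window 4): ALLOW
  req#12 t=14ms (window 4): ALLOW

Allowed counts by window: 2 3 2 3 2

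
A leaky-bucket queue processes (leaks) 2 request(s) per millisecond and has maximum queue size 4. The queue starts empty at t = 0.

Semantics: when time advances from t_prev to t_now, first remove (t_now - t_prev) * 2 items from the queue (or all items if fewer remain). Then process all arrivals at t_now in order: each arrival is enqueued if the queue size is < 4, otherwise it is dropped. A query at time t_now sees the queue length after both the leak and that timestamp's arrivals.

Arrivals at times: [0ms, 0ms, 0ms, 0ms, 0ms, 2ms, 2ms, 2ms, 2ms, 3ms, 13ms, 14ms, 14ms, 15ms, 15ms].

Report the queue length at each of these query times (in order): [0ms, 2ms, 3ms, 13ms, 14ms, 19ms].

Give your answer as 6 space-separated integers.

Queue lengths at query times:
  query t=0ms: backlog = 4
  query t=2ms: backlog = 4
  query t=3ms: backlog = 3
  query t=13ms: backlog = 1
  query t=14ms: backlog = 2
  query t=19ms: backlog = 0

Answer: 4 4 3 1 2 0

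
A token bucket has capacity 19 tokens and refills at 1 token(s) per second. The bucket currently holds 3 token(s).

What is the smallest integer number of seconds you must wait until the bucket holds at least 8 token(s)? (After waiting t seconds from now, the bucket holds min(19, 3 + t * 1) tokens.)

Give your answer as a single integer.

Answer: 5

Derivation:
Need 3 + t * 1 >= 8, so t >= 5/1.
Smallest integer t = ceil(5/1) = 5.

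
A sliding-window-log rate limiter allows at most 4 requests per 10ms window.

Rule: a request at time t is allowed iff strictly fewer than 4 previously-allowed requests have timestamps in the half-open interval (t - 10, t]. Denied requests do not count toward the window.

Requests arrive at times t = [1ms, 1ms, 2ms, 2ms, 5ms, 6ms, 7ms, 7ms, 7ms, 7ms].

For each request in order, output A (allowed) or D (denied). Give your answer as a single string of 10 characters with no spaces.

Tracking allowed requests in the window:
  req#1 t=1ms: ALLOW
  req#2 t=1ms: ALLOW
  req#3 t=2ms: ALLOW
  req#4 t=2ms: ALLOW
  req#5 t=5ms: DENY
  req#6 t=6ms: DENY
  req#7 t=7ms: DENY
  req#8 t=7ms: DENY
  req#9 t=7ms: DENY
  req#10 t=7ms: DENY

Answer: AAAADDDDDD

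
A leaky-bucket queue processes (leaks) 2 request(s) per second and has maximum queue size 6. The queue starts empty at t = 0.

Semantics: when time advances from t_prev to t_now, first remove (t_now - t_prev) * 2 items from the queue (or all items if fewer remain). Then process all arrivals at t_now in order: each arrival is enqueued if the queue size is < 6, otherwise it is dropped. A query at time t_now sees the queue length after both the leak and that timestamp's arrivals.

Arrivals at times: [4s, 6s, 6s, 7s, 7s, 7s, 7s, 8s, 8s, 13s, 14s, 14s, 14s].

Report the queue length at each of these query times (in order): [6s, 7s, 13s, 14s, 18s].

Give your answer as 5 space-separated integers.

Queue lengths at query times:
  query t=6s: backlog = 2
  query t=7s: backlog = 4
  query t=13s: backlog = 1
  query t=14s: backlog = 3
  query t=18s: backlog = 0

Answer: 2 4 1 3 0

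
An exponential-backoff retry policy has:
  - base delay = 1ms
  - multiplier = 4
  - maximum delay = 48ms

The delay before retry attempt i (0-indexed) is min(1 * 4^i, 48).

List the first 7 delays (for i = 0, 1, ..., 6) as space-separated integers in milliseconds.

Answer: 1 4 16 48 48 48 48

Derivation:
Computing each delay:
  i=0: min(1*4^0, 48) = 1
  i=1: min(1*4^1, 48) = 4
  i=2: min(1*4^2, 48) = 16
  i=3: min(1*4^3, 48) = 48
  i=4: min(1*4^4, 48) = 48
  i=5: min(1*4^5, 48) = 48
  i=6: min(1*4^6, 48) = 48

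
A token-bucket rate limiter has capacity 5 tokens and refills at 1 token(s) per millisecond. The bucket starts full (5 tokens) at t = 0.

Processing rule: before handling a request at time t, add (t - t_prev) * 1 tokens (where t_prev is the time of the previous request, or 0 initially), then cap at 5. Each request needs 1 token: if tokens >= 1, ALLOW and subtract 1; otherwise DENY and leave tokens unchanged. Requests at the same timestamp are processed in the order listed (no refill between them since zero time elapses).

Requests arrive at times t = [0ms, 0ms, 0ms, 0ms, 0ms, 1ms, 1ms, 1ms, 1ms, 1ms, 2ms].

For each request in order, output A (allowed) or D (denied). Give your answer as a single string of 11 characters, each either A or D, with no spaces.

Answer: AAAAAADDDDA

Derivation:
Simulating step by step:
  req#1 t=0ms: ALLOW
  req#2 t=0ms: ALLOW
  req#3 t=0ms: ALLOW
  req#4 t=0ms: ALLOW
  req#5 t=0ms: ALLOW
  req#6 t=1ms: ALLOW
  req#7 t=1ms: DENY
  req#8 t=1ms: DENY
  req#9 t=1ms: DENY
  req#10 t=1ms: DENY
  req#11 t=2ms: ALLOW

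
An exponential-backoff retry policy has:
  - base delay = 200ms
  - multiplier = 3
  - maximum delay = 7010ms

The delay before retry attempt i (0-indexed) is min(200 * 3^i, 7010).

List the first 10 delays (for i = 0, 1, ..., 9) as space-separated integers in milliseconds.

Answer: 200 600 1800 5400 7010 7010 7010 7010 7010 7010

Derivation:
Computing each delay:
  i=0: min(200*3^0, 7010) = 200
  i=1: min(200*3^1, 7010) = 600
  i=2: min(200*3^2, 7010) = 1800
  i=3: min(200*3^3, 7010) = 5400
  i=4: min(200*3^4, 7010) = 7010
  i=5: min(200*3^5, 7010) = 7010
  i=6: min(200*3^6, 7010) = 7010
  i=7: min(200*3^7, 7010) = 7010
  i=8: min(200*3^8, 7010) = 7010
  i=9: min(200*3^9, 7010) = 7010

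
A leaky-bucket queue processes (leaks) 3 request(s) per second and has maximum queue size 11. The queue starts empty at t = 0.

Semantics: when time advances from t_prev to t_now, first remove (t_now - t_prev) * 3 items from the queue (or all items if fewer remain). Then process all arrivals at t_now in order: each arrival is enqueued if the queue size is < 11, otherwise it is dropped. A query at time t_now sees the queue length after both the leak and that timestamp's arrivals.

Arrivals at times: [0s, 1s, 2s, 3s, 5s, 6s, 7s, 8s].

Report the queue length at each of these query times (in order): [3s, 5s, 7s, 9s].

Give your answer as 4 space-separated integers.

Answer: 1 1 1 0

Derivation:
Queue lengths at query times:
  query t=3s: backlog = 1
  query t=5s: backlog = 1
  query t=7s: backlog = 1
  query t=9s: backlog = 0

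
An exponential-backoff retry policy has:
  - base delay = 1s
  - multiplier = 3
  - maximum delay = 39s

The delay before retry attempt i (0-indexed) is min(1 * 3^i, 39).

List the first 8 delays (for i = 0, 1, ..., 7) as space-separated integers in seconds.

Answer: 1 3 9 27 39 39 39 39

Derivation:
Computing each delay:
  i=0: min(1*3^0, 39) = 1
  i=1: min(1*3^1, 39) = 3
  i=2: min(1*3^2, 39) = 9
  i=3: min(1*3^3, 39) = 27
  i=4: min(1*3^4, 39) = 39
  i=5: min(1*3^5, 39) = 39
  i=6: min(1*3^6, 39) = 39
  i=7: min(1*3^7, 39) = 39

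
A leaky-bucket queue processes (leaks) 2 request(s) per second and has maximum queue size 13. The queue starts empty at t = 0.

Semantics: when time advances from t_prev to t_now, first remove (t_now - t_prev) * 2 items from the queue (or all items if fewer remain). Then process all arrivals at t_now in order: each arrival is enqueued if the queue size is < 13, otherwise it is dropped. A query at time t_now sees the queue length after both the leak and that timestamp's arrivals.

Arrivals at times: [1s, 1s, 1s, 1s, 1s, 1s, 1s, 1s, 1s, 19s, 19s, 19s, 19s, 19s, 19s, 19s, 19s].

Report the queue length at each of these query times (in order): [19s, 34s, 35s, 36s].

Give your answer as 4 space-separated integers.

Answer: 8 0 0 0

Derivation:
Queue lengths at query times:
  query t=19s: backlog = 8
  query t=34s: backlog = 0
  query t=35s: backlog = 0
  query t=36s: backlog = 0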